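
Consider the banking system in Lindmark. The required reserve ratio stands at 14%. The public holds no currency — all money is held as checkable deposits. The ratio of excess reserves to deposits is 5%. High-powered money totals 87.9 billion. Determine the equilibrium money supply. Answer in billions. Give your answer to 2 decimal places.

462.63 billion

The money multiplier is m = 1 / (rr + e) = 1 / (0.14 + 0.05) ≈ 5.26316.
So M = m × MB = 5.26316 × 87.9 ≈ 462.6318 billion.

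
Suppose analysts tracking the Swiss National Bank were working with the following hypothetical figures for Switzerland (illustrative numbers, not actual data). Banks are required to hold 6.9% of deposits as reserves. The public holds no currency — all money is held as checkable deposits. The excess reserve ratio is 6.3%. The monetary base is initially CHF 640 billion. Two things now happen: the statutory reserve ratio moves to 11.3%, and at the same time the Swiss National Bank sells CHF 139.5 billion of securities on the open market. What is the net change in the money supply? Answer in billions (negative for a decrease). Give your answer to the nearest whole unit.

Before: m₁ = 1 / (0.069 + 0.063) ≈ 7.5758, MB₁ = 640, so M₁ = 7.5758 × 640 = 4848.512 billion.
After: m₂ = 1 / (0.113 + 0.063) ≈ 5.6818, MB₂ = 640 − 139.5 = 500.5, so M₂ = 5.6818 × 500.5 = 2843.7409 billion.
ΔM = M₂ − M₁ = 2843.7409 − 4848.512 = -2004.7711 billion.

-2005 billion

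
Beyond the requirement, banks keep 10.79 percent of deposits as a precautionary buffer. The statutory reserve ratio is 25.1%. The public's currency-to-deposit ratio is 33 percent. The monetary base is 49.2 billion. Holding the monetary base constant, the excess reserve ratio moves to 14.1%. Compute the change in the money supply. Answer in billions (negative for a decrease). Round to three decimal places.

-4.355 billion

Initially m₁ = (1 + 0.33) / (0.251 + 0.1079 + 0.33) ≈ 1.930614, so M₁ = 1.930614 × 49.2 ≈ 94.9862 billion.
After the change m₂ = (1 + 0.33) / (0.251 + 0.141 + 0.33) ≈ 1.842105, so M₂ = 1.842105 × 49.2 ≈ 90.6316 billion.
ΔM = M₂ − M₁ = 90.6316 − 94.9862 = -4.3546 billion.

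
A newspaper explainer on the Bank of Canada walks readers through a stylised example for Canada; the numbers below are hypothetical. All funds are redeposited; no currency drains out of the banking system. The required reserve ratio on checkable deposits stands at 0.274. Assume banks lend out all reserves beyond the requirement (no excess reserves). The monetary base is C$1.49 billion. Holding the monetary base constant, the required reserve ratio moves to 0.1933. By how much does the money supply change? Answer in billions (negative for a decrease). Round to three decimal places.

Initially m₁ = 1 / (0.274) ≈ 3.64964, so M₁ = 3.64964 × 1.49 ≈ 5.438 billion.
After the change m₂ = 1 / (0.1933) ≈ 5.17331, so M₂ = 5.17331 × 1.49 ≈ 7.7082 billion.
ΔM = M₂ − M₁ = 7.7082 − 5.438 = 2.2702 billion.

C$2.270 billion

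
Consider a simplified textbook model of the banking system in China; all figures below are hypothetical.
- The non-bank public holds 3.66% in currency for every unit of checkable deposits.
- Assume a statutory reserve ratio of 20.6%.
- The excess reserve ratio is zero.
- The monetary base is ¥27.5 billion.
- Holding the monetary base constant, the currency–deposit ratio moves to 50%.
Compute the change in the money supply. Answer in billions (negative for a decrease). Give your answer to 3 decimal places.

-59.076 billion

Initially m₁ = (1 + 0.0366) / (0.206 + 0.0366) ≈ 4.272877, so M₁ = 4.272877 × 27.5 ≈ 117.5041 billion.
After the change m₂ = (1 + 0.5) / (0.206 + 0.5) ≈ 2.124646, so M₂ = 2.124646 × 27.5 ≈ 58.4278 billion.
ΔM = M₂ − M₁ = 58.4278 − 117.5041 = -59.0763 billion.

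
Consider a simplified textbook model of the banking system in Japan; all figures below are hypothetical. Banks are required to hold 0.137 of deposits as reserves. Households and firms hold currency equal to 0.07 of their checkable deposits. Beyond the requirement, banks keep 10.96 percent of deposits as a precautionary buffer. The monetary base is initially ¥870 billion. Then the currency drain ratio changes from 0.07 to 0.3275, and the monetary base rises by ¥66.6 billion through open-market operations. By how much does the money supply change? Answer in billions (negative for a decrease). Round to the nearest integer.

Before: m₁ = (1 + 0.07) / (0.137 + 0.1096 + 0.07) ≈ 3.3797, MB₁ = 870, so M₁ = 3.3797 × 870 = 2940.339 billion.
After: m₂ = (1 + 0.3275) / (0.137 + 0.1096 + 0.3275) ≈ 2.3123, MB₂ = 870 + 66.6 = 936.6, so M₂ = 2.3123 × 936.6 ≈ 2165.7002 billion.
ΔM = M₂ − M₁ = 2165.7002 − 2940.339 = -774.6388 billion.

-775 billion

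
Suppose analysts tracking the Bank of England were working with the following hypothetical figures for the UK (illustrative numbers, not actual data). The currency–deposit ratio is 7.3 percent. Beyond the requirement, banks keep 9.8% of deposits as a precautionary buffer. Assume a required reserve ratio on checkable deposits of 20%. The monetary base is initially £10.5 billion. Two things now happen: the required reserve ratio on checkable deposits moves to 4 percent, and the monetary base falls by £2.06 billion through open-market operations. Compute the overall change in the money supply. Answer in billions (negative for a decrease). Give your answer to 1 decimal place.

Before: m₁ = (1 + 0.073) / (0.2 + 0.098 + 0.073) ≈ 2.8922, MB₁ = 10.5, so M₁ = 2.8922 × 10.5 = 30.3681 billion.
After: m₂ = (1 + 0.073) / (0.04 + 0.098 + 0.073) ≈ 5.0853, MB₂ = 10.5 − 2.06 = 8.44, so M₂ = 5.0853 × 8.44 ≈ 42.9199 billion.
ΔM = M₂ − M₁ = 42.9199 − 30.3681 = 12.5518 billion.

£12.6 billion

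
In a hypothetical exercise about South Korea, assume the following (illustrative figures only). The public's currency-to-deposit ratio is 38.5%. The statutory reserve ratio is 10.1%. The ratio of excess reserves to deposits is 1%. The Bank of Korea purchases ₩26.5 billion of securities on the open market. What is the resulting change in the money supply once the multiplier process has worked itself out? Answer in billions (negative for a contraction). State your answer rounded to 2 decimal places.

The money multiplier is m = (1 + c) / (rr + e + c) = (1 + 0.385) / (0.101 + 0.01 + 0.385) ≈ 2.79234.
The purchase adds 26.5 billion of base, so ΔM = m × ΔMB = 2.79234 × (+26.5) ≈ 73.997 billion.

₩74.00 billion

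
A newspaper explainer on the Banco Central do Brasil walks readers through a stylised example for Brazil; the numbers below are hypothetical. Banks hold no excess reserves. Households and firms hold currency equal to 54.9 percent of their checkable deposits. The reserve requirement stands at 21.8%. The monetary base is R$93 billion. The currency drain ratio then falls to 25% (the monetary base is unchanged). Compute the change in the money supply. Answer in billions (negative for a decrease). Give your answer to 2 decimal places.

R$60.58 billion

Initially m₁ = (1 + 0.549) / (0.218 + 0.549) ≈ 2.01956, so M₁ = 2.01956 × 93 ≈ 187.8191 billion.
After the change m₂ = (1 + 0.25) / (0.218 + 0.25) ≈ 2.67094, so M₂ = 2.67094 × 93 ≈ 248.3974 billion.
ΔM = M₂ − M₁ = 248.3974 − 187.8191 = 60.5783 billion.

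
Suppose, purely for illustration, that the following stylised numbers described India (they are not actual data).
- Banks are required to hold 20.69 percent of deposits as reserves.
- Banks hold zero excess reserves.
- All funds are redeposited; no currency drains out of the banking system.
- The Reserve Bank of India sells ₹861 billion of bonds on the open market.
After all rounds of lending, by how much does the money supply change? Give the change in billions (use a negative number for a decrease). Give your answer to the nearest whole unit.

-4161 billion

The simple money multiplier is m = 1/rr = 1/0.2069 ≈ 4.8333.
An open-market sale reduces the monetary base by 861 billion, so ΔM = m × ΔMB = 4.8333 × (−861) = -4161.4713 billion.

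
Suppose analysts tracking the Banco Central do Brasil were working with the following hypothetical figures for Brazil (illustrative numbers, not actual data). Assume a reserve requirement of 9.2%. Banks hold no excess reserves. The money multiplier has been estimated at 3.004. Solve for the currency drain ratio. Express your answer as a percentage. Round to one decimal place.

36.1%

Using m = 3.004. From m = (1 + c)/(c + rr + e), rearranging gives 1 + c = m·(c + rr + e), so c·(1 − m) = m·(rr + e) − 1.
Hence c = [m·(rr + e) − 1]/(1 − m) = [3.004 × (0.092 + 0) − 1] / (1 − 3.004) ≈ 0.361094.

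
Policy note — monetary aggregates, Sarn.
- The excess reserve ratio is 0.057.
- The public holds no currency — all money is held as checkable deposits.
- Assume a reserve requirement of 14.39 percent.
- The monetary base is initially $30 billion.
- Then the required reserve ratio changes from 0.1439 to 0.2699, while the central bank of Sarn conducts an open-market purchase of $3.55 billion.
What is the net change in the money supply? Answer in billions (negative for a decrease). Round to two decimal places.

Before: m₁ = 1 / (0.1439 + 0.057) ≈ 4.97760, MB₁ = 30, so M₁ = 4.97760 × 30 = 149.328 billion.
After: m₂ = 1 / (0.2699 + 0.057) ≈ 3.05904, MB₂ = 30 + 3.55 = 33.55, so M₂ = 3.05904 × 33.55 ≈ 102.6308 billion.
ΔM = M₂ − M₁ = 102.6308 − 149.328 = -46.6972 billion.

-46.70 billion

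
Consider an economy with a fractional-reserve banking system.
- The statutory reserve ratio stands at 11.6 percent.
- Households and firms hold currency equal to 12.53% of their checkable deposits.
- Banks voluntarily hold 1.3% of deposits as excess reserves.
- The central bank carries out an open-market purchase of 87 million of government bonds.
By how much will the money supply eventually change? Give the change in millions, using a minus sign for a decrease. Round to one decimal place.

The money multiplier is m = (1 + c) / (rr + e + c) = (1 + 0.1253) / (0.116 + 0.013 + 0.1253) ≈ 4.4251.
The purchase adds 87 million of base, so ΔM = m × ΔMB = 4.4251 × (+87) = 384.9837 million.

385.0 million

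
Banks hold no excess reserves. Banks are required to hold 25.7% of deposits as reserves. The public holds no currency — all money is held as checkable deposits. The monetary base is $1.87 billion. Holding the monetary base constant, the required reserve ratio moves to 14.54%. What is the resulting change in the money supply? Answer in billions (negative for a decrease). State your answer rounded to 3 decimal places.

$5.585 billion

Initially m₁ = 1 / (0.257) ≈ 3.89105, so M₁ = 3.89105 × 1.87 ≈ 7.2763 billion.
After the change m₂ = 1 / (0.1454) ≈ 6.87758, so M₂ = 6.87758 × 1.87 ≈ 12.8611 billion.
ΔM = M₂ − M₁ = 12.8611 − 7.2763 = 5.5848 billion.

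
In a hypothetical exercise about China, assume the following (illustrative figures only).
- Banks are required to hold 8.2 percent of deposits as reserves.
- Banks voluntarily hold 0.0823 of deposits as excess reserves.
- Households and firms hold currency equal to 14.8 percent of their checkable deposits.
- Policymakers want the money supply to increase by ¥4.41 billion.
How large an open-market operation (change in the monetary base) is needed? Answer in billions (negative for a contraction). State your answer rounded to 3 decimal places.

¥1.200 billion

The money multiplier is m = (1 + c) / (rr + e + c) = (1 + 0.148) / (0.082 + 0.0823 + 0.148) ≈ 3.67595.
ΔMB = ΔM / m = (+4.41) / 3.67595 ≈ 1.1997 billion.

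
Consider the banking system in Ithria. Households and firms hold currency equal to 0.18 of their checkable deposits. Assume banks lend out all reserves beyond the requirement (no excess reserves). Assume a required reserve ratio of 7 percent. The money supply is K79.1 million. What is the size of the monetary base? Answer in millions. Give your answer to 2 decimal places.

The money multiplier is m = (1 + c) / (rr + c) = (1 + 0.18) / (0.07 + 0.18) = 4.72.
MB = M / m = 79.1 / 4.72 ≈ 16.7585 million.

K16.76 million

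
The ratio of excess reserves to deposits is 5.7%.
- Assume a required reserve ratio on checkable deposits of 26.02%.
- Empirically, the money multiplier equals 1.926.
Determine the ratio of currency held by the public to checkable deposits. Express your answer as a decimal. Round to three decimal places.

Using m = 1.926. From m = (1 + c)/(c + rr + e), rearranging gives 1 + c = m·(c + rr + e), so c·(1 − m) = m·(rr + e) − 1.
Hence c = [m·(rr + e) − 1]/(1 − m) = [1.926 × (0.2602 + 0.057) − 1] / (1 − 1.926) ≈ 0.420165.

0.420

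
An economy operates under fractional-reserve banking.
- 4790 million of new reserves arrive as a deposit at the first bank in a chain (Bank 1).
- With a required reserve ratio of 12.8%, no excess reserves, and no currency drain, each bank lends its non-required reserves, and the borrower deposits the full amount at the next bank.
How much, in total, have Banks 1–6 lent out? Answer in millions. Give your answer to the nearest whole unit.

Bank i lends (1 − rr)^i of the original deposit: Bank 1 lends 4790·0.8720 = 4176.8800, Bank 2 lends 4790·0.8720² ≈ 3642.2394, and so on.
Summing a geometric series: total = 4790·[0.8720·(1 − 0.8720^6) / (1 − 0.8720)] ≈ 18285.5410 million.

18286 million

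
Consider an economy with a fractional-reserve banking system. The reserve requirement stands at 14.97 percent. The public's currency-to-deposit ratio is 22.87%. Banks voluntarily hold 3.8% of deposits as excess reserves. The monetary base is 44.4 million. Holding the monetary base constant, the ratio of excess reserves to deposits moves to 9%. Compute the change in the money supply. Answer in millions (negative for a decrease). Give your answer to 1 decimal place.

-14.5 million

Initially m₁ = (1 + 0.2287) / (0.1497 + 0.038 + 0.2287) ≈ 2.9508, so M₁ = 2.9508 × 44.4 ≈ 131.0155 million.
After the change m₂ = (1 + 0.2287) / (0.1497 + 0.09 + 0.2287) ≈ 2.6232, so M₂ = 2.6232 × 44.4 ≈ 116.4701 million.
ΔM = M₂ − M₁ = 116.4701 − 131.0155 = -14.5454 million.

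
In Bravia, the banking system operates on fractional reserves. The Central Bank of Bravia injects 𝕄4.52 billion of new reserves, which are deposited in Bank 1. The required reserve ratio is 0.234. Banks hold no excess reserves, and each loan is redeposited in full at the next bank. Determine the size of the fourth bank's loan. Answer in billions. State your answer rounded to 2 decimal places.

𝕄1.56 billion

Each bank lends a fraction (1 − rr) = 0.7660 of the deposit it receives, so Bank 4 receives 4.52·0.7660^3 and lends 4.52·0.7660^4 ≈ 1.5562 billion.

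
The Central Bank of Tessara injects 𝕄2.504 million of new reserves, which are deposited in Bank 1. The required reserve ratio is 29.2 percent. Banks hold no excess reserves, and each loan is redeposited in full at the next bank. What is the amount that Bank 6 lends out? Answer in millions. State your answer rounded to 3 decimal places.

Each bank lends a fraction (1 − rr) = 0.7080 of the deposit it receives, so Bank 6 receives 2.504·0.7080^5 and lends 2.504·0.7080^6 ≈ 0.3154 million.

𝕄0.315 million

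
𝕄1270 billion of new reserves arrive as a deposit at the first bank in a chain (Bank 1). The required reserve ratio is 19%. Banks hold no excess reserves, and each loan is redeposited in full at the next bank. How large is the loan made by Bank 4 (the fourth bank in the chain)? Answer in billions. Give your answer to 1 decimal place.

Each bank lends a fraction (1 − rr) = 0.8100 of the deposit it receives, so Bank 4 receives 1270·0.8100^3 and lends 1270·0.8100^4 ≈ 546.6934 billion.

𝕄546.7 billion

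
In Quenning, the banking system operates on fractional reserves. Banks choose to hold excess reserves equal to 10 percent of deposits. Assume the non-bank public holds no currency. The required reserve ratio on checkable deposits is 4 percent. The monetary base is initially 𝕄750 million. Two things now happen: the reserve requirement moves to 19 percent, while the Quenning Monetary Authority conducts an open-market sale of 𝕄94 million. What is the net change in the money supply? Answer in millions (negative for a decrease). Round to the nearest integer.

-3095 million

Before: m₁ = 1 / (0.04 + 0.1) ≈ 7.1429, MB₁ = 750, so M₁ = 7.1429 × 750 = 5357.175 million.
After: m₂ = 1 / (0.19 + 0.1) ≈ 3.4483, MB₂ = 750 − 94 = 656, so M₂ = 3.4483 × 656 = 2262.0848 million.
ΔM = M₂ − M₁ = 2262.0848 − 5357.175 = -3095.0902 million.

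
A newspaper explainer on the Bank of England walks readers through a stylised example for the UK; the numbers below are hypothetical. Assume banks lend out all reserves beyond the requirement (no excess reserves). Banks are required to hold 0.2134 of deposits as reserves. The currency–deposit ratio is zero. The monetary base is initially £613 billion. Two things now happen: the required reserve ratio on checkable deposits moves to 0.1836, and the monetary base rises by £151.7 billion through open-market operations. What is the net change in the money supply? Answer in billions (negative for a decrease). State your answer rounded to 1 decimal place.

Before: m₁ = 1 / (0.2134) ≈ 4.68604, MB₁ = 613, so M₁ = 4.68604 × 613 ≈ 2872.5425 billion.
After: m₂ = 1 / (0.1836) ≈ 5.44662, MB₂ = 613 + 151.7 = 764.7, so M₂ = 5.44662 × 764.7 ≈ 4165.0303 billion.
ΔM = M₂ − M₁ = 4165.0303 − 2872.5425 = 1292.4878 billion.

£1292.5 billion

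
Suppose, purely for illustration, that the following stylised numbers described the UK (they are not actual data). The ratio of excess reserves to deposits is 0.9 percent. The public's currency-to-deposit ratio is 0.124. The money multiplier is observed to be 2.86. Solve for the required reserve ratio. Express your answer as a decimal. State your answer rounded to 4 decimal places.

0.2600

Using m = 2.86. Since m = (1 + c)/(c + rr + e), the denominator satisfies c + rr + e = (1 + c)/m = (1 + 0.124) / 2.86 ≈ 0.393007.
With c = 0.124 and e = 0.009, the required reserve ratio is 0.393007 − 0.124 − 0.009 = 0.260007.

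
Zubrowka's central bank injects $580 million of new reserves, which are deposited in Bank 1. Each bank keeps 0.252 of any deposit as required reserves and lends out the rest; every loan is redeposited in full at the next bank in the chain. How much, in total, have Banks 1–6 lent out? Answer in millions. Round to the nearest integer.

$1420 million

Bank i lends (1 − rr)^i of the original deposit: Bank 1 lends 580·0.7480 = 433.8400, Bank 2 lends 580·0.7480² ≈ 324.5123, and so on.
Summing a geometric series: total = 580·[0.7480·(1 − 0.7480^6) / (1 − 0.7480)] ≈ 1420.0517 million.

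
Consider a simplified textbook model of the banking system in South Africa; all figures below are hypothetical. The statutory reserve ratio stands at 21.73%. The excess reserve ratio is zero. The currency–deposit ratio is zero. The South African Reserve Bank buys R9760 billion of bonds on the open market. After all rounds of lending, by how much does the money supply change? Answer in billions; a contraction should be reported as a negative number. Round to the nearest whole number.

The simple money multiplier is m = 1/rr = 1/0.2173 ≈ 4.60193.
An open-market purchase increases the monetary base by 9760 billion, so ΔM = m × ΔMB = 4.60193 × 9760 = 44914.8368 billion.

R44915 billion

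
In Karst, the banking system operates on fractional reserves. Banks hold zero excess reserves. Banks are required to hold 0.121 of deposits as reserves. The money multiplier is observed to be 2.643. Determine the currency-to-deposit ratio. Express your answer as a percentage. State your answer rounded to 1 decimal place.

Using m = 2.643. From m = (1 + c)/(c + rr + e), rearranging gives 1 + c = m·(c + rr + e), so c·(1 − m) = m·(rr + e) − 1.
Hence c = [m·(rr + e) − 1]/(1 − m) = [2.643 × (0.121 + 0) − 1] / (1 − 2.643) ≈ 0.413997.

41.4%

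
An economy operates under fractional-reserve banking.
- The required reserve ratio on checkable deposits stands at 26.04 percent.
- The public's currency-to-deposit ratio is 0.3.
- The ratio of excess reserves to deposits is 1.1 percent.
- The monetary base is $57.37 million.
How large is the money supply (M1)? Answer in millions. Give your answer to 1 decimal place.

$130.5 million

The money multiplier is m = (1 + c) / (rr + e + c) = (1 + 0.3) / (0.2604 + 0.011 + 0.3) ≈ 2.2751.
So M = m × MB = 2.2751 × 57.37 ≈ 130.5225 million.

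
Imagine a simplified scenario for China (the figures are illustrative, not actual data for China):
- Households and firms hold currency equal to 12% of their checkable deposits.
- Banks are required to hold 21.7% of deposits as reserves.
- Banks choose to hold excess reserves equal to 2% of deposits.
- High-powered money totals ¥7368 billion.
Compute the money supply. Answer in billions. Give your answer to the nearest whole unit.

¥23115 billion

The money multiplier is m = (1 + c) / (rr + e + c) = (1 + 0.12) / (0.217 + 0.02 + 0.12) ≈ 3.13725.
So M = m × MB = 3.13725 × 7368 = 23115.258 billion.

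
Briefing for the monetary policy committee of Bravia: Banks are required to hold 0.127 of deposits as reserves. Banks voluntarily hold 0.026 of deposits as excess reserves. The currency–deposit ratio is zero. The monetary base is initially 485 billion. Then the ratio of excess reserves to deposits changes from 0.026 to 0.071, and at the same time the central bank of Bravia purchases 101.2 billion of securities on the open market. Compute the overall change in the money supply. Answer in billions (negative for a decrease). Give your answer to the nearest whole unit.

Before: m₁ = 1 / (0.127 + 0.026) ≈ 6.5359, MB₁ = 485, so M₁ = 6.5359 × 485 = 3169.9115 billion.
After: m₂ = 1 / (0.127 + 0.071) ≈ 5.0505, MB₂ = 485 + 101.2 = 586.2, so M₂ = 5.0505 × 586.2 = 2960.6031 billion.
ΔM = M₂ − M₁ = 2960.6031 − 3169.9115 = -209.3084 billion.

-209 billion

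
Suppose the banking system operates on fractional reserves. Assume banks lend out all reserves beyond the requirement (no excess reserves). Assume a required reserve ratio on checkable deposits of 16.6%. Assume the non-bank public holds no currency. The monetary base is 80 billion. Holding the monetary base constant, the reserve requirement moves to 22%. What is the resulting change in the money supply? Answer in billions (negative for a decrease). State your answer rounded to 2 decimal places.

-118.29 billion

Initially m₁ = 1 / (0.166) ≈ 6.02410, so M₁ = 6.02410 × 80 = 481.928 billion.
After the change m₂ = 1 / (0.22) ≈ 4.54545, so M₂ = 4.54545 × 80 = 363.636 billion.
ΔM = M₂ − M₁ = 363.636 − 481.928 = -118.292 billion.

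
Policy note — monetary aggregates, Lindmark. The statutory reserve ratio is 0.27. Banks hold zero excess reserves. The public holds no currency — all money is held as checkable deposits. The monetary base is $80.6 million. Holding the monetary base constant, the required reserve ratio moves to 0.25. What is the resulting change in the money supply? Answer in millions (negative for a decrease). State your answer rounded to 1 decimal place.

Initially m₁ = 1 / (0.27) ≈ 3.7037, so M₁ = 3.7037 × 80.6 ≈ 298.5182 million.
After the change m₂ = 1 / (0.25) = 4, so M₂ = 4 × 80.6 = 322.4 million.
ΔM = M₂ − M₁ = 322.4 − 298.5182 = 23.8818 million.

$23.9 million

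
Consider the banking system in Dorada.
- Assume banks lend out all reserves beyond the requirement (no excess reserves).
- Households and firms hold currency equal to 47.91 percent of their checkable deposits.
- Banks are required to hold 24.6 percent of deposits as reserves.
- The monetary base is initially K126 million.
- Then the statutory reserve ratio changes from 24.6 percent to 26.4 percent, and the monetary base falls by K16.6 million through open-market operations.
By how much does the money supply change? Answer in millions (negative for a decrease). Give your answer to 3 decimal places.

Before: m₁ = (1 + 0.4791) / (0.246 + 0.4791) ≈ 2.0398566, MB₁ = 126, so M₁ = 2.0398566 × 126 ≈ 257.0219 million.
After: m₂ = (1 + 0.4791) / (0.264 + 0.4791) ≈ 1.9904454, MB₂ = 126 − 16.6 = 109.4, so M₂ = 1.9904454 × 109.4 ≈ 217.7547 million.
ΔM = M₂ − M₁ = 217.7547 − 257.0219 = -39.2672 million.

-39.267 million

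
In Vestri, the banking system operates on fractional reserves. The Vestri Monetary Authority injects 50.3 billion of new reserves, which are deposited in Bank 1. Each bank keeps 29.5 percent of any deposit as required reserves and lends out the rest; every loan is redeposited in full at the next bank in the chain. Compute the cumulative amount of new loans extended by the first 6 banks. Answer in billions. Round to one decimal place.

Bank i lends (1 − rr)^i of the original deposit: Bank 1 lends 50.3·0.7050 = 35.4615, Bank 2 lends 50.3·0.7050² ≈ 25.0004, and so on.
Summing a geometric series: total = 50.3·[0.7050·(1 − 0.7050^6) / (1 − 0.7050)] ≈ 105.4490 billion.

105.4 billion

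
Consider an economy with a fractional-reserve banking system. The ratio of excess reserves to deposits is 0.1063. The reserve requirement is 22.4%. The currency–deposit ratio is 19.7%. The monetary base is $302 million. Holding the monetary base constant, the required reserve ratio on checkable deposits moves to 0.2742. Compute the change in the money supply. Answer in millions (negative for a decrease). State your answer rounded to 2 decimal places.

Initially m₁ = (1 + 0.197) / (0.224 + 0.1063 + 0.197) ≈ 2.270055, so M₁ = 2.270055 × 302 ≈ 685.5566 million.
After the change m₂ = (1 + 0.197) / (0.2742 + 0.1063 + 0.197) ≈ 2.072727, so M₂ = 2.072727 × 302 ≈ 625.9636 million.
ΔM = M₂ − M₁ = 625.9636 − 685.5566 = -59.593 million.

-59.59 million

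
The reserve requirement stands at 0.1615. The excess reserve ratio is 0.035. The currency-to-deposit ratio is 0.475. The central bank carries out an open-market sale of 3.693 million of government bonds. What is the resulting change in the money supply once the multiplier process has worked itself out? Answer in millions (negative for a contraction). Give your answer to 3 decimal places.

The money multiplier is m = (1 + c) / (rr + e + c) = (1 + 0.475) / (0.1615 + 0.035 + 0.475) ≈ 2.19657.
The sale removes 3.693 million of base, so ΔM = m × ΔMB = 2.19657 × (−3.693) ≈ -8.1119 million.

-8.112 million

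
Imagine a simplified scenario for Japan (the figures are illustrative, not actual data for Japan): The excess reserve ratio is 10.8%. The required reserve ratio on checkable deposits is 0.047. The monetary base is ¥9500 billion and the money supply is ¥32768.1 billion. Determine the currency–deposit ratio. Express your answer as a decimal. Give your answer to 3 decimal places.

Using m = M/MB = 32768.1/9500 ≈ 3.449274. From m = (1 + c)/(c + rr + e), rearranging gives 1 + c = m·(c + rr + e), so c·(1 − m) = m·(rr + e) − 1.
Hence c = [m·(rr + e) − 1]/(1 − m) = [3.449274 × (0.047 + 0.108) − 1] / (1 − 3.449274) ≈ 0.190000.

0.190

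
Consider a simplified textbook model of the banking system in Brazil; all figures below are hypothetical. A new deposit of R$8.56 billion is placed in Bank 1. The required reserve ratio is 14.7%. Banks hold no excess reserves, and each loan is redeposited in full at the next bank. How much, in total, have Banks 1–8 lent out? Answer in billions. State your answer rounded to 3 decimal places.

Bank i lends (1 − rr)^i of the original deposit: Bank 1 lends 8.56·0.8530 ≈ 7.3017, Bank 2 lends 8.56·0.8530² ≈ 6.2283, and so on.
Summing a geometric series: total = 8.56·[0.8530·(1 − 0.8530^8) / (1 − 0.8530)] ≈ 35.7494 billion.

R$35.749 billion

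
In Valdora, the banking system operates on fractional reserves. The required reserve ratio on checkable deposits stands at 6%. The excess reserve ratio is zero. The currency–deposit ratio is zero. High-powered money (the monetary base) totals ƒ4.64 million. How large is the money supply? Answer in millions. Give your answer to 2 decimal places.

With no currency drain or excess reserves, the money multiplier is m = 1/rr = 1/0.06 ≈ 16.6667.
Money supply M = m × MB = 16.6667 × 4.64 ≈ 77.3335 million.

ƒ77.33 million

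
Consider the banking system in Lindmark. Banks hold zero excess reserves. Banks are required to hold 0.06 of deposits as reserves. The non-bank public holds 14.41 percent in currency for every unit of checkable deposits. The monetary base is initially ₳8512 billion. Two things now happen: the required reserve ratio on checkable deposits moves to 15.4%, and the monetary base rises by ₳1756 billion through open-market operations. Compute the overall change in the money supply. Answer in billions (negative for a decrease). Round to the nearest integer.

-8306 billion

Before: m₁ = (1 + 0.1441) / (0.06 + 0.1441) ≈ 5.605585, MB₁ = 8512, so M₁ = 5.605585 × 8512 ≈ 47714.7395 billion.
After: m₂ = (1 + 0.1441) / (0.154 + 0.1441) ≈ 3.837974, MB₂ = 8512 + 1756 = 10268, so M₂ = 3.837974 × 10268 ≈ 39408.317 billion.
ΔM = M₂ − M₁ = 39408.317 − 47714.7395 = -8306.4225 billion.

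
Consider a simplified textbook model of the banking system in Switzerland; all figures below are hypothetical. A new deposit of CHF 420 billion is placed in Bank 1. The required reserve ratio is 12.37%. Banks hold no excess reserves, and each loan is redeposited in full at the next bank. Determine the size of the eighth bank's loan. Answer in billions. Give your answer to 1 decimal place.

Each bank lends a fraction (1 − rr) = 0.8763 of the deposit it receives, so Bank 8 receives 420·0.8763^7 and lends 420·0.8763^8 ≈ 146.0400 billion.

CHF 146.0 billion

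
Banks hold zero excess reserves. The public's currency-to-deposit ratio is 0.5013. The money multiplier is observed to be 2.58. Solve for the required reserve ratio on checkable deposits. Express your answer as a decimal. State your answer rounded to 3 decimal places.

Using m = 2.58. Since m = (1 + c)/(c + rr + e), the denominator satisfies c + rr + e = (1 + c)/m = (1 + 0.5013) / 2.58 ≈ 0.581899.
With c = 0.5013 and e = 0, the required reserve ratio on checkable deposits is 0.581899 − 0.5013 − 0 = 0.080599.

0.081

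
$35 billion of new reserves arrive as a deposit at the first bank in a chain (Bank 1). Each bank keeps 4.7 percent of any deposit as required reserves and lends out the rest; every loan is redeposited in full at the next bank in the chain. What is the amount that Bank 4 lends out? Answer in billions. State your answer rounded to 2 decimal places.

Each bank lends a fraction (1 − rr) = 0.9530 of the deposit it receives, so Bank 4 receives 35·0.9530^3 and lends 35·0.9530^4 ≈ 28.8695 billion.

$28.87 billion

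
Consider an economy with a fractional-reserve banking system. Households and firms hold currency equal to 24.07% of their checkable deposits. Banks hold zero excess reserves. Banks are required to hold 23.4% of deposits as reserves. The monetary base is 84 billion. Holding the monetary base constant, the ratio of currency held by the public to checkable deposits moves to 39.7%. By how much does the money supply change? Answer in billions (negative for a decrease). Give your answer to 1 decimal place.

Initially m₁ = (1 + 0.2407) / (0.234 + 0.2407) ≈ 2.6137, so M₁ = 2.6137 × 84 = 219.5508 billion.
After the change m₂ = (1 + 0.397) / (0.234 + 0.397) ≈ 2.2139, so M₂ = 2.2139 × 84 = 185.9676 billion.
ΔM = M₂ − M₁ = 185.9676 − 219.5508 = -33.5832 billion.

-33.6 billion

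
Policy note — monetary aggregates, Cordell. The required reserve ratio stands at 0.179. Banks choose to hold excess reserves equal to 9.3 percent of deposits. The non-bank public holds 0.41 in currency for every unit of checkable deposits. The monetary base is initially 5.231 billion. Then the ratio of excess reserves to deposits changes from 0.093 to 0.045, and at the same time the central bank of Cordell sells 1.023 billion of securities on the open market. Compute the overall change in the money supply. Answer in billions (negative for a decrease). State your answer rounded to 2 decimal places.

-1.46 billion

Before: m₁ = (1 + 0.41) / (0.179 + 0.093 + 0.41) ≈ 2.0674, MB₁ = 5.231, so M₁ = 2.0674 × 5.231 ≈ 10.8146 billion.
After: m₂ = (1 + 0.41) / (0.179 + 0.045 + 0.41) ≈ 2.2240, MB₂ = 5.231 − 1.023 = 4.208, so M₂ = 2.2240 × 4.208 ≈ 9.3586 billion.
ΔM = M₂ − M₁ = 9.3586 − 10.8146 = -1.456 billion.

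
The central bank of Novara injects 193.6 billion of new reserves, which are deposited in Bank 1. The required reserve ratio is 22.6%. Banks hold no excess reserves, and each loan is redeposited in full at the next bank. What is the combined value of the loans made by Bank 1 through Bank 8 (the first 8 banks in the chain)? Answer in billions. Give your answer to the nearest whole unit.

Bank i lends (1 − rr)^i of the original deposit: Bank 1 lends 193.6·0.7740 = 149.8464, Bank 2 lends 193.6·0.7740² ≈ 115.9811, and so on.
Summing a geometric series: total = 193.6·[0.7740·(1 − 0.7740^8) / (1 − 0.7740)] ≈ 577.6357 billion.

578 billion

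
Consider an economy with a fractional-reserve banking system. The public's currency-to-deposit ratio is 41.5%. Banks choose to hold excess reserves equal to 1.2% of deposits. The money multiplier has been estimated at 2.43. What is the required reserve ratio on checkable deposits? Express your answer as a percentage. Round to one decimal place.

Using m = 2.43. Since m = (1 + c)/(c + rr + e), the denominator satisfies c + rr + e = (1 + c)/m = (1 + 0.415) / 2.43 ≈ 0.582305.
With c = 0.415 and e = 0.012, the required reserve ratio on checkable deposits is 0.582305 − 0.415 − 0.012 = 0.155305.

15.5%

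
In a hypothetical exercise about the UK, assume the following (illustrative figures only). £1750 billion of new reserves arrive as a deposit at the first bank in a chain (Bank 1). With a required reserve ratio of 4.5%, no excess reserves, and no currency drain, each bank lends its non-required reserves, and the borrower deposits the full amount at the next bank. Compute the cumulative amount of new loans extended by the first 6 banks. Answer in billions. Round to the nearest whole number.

£8965 billion

Bank i lends (1 − rr)^i of the original deposit: Bank 1 lends 1750·0.9550 = 1671.2500, Bank 2 lends 1750·0.9550² ≈ 1596.0438, and so on.
Summing a geometric series: total = 1750·[0.9550·(1 − 0.9550^6) / (1 − 0.9550)] ≈ 8964.8483 billion.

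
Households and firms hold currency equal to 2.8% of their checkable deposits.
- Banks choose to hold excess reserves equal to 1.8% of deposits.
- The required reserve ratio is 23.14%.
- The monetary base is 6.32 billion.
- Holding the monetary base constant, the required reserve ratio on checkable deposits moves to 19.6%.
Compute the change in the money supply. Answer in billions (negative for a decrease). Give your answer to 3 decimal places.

3.426 billion

Initially m₁ = (1 + 0.028) / (0.2314 + 0.018 + 0.028) ≈ 3.70584, so M₁ = 3.70584 × 6.32 ≈ 23.4209 billion.
After the change m₂ = (1 + 0.028) / (0.196 + 0.018 + 0.028) ≈ 4.24793, so M₂ = 4.24793 × 6.32 ≈ 26.8469 billion.
ΔM = M₂ − M₁ = 26.8469 − 23.4209 = 3.426 billion.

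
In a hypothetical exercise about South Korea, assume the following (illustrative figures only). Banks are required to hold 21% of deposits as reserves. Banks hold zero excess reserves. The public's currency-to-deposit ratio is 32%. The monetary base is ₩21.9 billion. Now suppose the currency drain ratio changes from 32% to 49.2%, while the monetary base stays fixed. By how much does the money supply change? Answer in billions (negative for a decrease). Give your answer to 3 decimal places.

-7.998 billion

Initially m₁ = (1 + 0.32) / (0.21 + 0.32) ≈ 2.490566, so M₁ = 2.490566 × 21.9 ≈ 54.5434 billion.
After the change m₂ = (1 + 0.492) / (0.21 + 0.492) ≈ 2.125356, so M₂ = 2.125356 × 21.9 ≈ 46.5453 billion.
ΔM = M₂ − M₁ = 46.5453 − 54.5434 = -7.9981 billion.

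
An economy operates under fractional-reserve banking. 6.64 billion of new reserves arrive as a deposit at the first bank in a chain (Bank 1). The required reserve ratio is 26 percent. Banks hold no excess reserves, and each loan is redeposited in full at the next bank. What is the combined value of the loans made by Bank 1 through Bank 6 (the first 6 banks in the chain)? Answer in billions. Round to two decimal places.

Bank i lends (1 − rr)^i of the original deposit: Bank 1 lends 6.64·0.7400 = 4.9136, Bank 2 lends 6.64·0.7400² ≈ 3.6361, and so on.
Summing a geometric series: total = 6.64·[0.7400·(1 − 0.7400^6) / (1 − 0.7400)] ≈ 15.7952 billion.

15.80 billion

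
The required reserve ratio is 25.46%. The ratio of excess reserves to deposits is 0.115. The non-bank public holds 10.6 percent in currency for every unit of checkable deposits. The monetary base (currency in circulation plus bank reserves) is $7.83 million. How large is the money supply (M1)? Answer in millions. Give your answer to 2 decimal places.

The money multiplier is m = (1 + c) / (rr + e + c) = (1 + 0.106) / (0.2546 + 0.115 + 0.106) ≈ 2.3255.
So M = m × MB = 2.3255 × 7.83 ≈ 18.2087 million.

$18.21 million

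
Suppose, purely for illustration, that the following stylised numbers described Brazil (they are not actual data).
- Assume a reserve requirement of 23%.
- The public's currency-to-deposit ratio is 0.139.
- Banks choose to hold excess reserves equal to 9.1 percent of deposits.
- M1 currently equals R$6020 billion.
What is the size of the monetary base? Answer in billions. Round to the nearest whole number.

The money multiplier is m = (1 + c) / (rr + e + c) = (1 + 0.139) / (0.23 + 0.091 + 0.139) ≈ 2.47609.
MB = M / m = 6020 / 2.47609 ≈ 2431.2525 billion.

R$2431 billion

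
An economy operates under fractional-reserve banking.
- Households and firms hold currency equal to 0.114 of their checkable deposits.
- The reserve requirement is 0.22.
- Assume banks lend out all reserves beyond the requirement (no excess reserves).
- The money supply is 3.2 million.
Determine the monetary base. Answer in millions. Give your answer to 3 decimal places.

0.959 million

The money multiplier is m = (1 + c) / (rr + c) = (1 + 0.114) / (0.22 + 0.114) ≈ 3.33533.
MB = M / m = 3.2 / 3.33533 ≈ 0.9594 million.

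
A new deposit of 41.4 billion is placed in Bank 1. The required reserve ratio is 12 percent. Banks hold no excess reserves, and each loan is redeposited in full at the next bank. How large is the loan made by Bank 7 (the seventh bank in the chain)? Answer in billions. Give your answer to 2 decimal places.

Each bank lends a fraction (1 − rr) = 0.8800 of the deposit it receives, so Bank 7 receives 41.4·0.8800^6 and lends 41.4·0.8800^7 ≈ 16.9192 billion.

16.92 billion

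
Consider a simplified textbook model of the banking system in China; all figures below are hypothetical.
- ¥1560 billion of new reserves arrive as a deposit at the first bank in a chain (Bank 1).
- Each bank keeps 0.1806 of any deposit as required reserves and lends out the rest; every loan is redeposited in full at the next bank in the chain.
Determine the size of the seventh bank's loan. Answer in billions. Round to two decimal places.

¥386.90 billion

Each bank lends a fraction (1 − rr) = 0.8194 of the deposit it receives, so Bank 7 receives 1560·0.8194^6 and lends 1560·0.8194^7 ≈ 386.8978 billion.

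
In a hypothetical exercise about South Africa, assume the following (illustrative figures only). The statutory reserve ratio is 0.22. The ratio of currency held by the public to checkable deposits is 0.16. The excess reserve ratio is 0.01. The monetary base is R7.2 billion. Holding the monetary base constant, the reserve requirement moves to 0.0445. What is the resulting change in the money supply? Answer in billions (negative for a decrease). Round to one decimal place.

R17.5 billion

Initially m₁ = (1 + 0.16) / (0.22 + 0.01 + 0.16) ≈ 2.9744, so M₁ = 2.9744 × 7.2 ≈ 21.4157 billion.
After the change m₂ = (1 + 0.16) / (0.0445 + 0.01 + 0.16) ≈ 5.4079, so M₂ = 5.4079 × 7.2 ≈ 38.9369 billion.
ΔM = M₂ − M₁ = 38.9369 − 21.4157 = 17.5212 billion.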